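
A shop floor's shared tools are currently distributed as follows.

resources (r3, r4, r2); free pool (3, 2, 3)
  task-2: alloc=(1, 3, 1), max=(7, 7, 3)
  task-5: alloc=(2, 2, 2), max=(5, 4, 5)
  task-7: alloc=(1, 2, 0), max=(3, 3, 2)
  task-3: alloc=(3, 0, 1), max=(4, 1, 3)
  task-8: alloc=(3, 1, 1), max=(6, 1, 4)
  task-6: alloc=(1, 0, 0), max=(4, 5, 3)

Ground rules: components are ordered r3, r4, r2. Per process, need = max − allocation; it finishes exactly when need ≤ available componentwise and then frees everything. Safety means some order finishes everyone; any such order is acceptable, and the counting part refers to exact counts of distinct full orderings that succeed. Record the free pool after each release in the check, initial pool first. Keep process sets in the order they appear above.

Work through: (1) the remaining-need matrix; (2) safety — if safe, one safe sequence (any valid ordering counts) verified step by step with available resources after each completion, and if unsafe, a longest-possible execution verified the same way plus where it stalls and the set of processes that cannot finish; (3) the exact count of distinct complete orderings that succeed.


(1) Outstanding need per process (order r3, r4, r2):
  task-2: (6, 4, 2)
  task-5: (3, 2, 3)
  task-7: (2, 1, 2)
  task-3: (1, 1, 2)
  task-8: (3, 0, 3)
  task-6: (3, 5, 3)
(2) SAFE — a valid safe sequence is task-7, task-8, task-5, task-3, task-6, task-2.
Key observation: the first exact fit in this order is task-8 — it needs (3, 0, 3) with (4, 4, 3) free, meeting a requested resource to the last unit.
Verifying each step:
  pool = (3, 2, 3)
  task-7 needs (2, 1, 2) <= (3, 2, 3) -> finishes; pool += (1, 2, 0) = (4, 4, 3)
  task-8 needs (3, 0, 3) <= (4, 4, 3) -> finishes; pool += (3, 1, 1) = (7, 5, 4)
  task-5 needs (3, 2, 3) <= (7, 5, 4) -> finishes; pool += (2, 2, 2) = (9, 7, 6)
  task-3 needs (1, 1, 2) <= (9, 7, 6) -> finishes; pool += (3, 0, 1) = (12, 7, 7)
  task-6 needs (3, 5, 3) <= (12, 7, 7) -> finishes; pool += (1, 0, 0) = (13, 7, 7)
  task-2 needs (6, 4, 2) <= (13, 7, 7) -> finishes; pool += (1, 3, 1) = (14, 10, 8)
(3) The exact count: 240 of the possible complete orderings are safe sequences.


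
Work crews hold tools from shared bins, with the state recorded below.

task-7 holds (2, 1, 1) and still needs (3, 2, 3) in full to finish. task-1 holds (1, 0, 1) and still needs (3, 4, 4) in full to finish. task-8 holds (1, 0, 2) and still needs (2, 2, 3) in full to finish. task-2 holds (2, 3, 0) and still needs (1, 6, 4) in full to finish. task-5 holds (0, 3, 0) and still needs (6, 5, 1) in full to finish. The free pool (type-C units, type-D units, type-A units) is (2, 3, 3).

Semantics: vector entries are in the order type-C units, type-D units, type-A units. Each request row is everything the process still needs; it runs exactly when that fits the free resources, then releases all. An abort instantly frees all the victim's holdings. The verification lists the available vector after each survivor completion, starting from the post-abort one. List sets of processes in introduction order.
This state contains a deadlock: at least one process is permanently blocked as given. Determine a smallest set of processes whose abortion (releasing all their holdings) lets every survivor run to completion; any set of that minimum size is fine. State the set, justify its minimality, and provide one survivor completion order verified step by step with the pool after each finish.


Abort task-5.
Key observation: the returned (0, 3, 0) from task-5 is what brings task-2 — unrunnable before, under any order — into play at step 2.
Why nothing smaller works: aborting no one leaves the state deadlocked as given.
One survivor order: task-8, task-2, task-1, task-7. Step-by-step check (post-abort pool first):
  pool = (2, 6, 3)
  run task-8 (needs (2, 2, 3), free (2, 6, 3)); after release of (1, 0, 2) the pool is (3, 6, 5)
  run task-2 (needs (1, 6, 4), free (3, 6, 5)); after release of (2, 3, 0) the pool is (5, 9, 5)
  run task-1 (needs (3, 4, 4), free (5, 9, 5)); after release of (1, 0, 1) the pool is (6, 9, 6)
  run task-7 (needs (3, 2, 3), free (6, 9, 6)); after release of (2, 1, 1) the pool is (8, 10, 7)


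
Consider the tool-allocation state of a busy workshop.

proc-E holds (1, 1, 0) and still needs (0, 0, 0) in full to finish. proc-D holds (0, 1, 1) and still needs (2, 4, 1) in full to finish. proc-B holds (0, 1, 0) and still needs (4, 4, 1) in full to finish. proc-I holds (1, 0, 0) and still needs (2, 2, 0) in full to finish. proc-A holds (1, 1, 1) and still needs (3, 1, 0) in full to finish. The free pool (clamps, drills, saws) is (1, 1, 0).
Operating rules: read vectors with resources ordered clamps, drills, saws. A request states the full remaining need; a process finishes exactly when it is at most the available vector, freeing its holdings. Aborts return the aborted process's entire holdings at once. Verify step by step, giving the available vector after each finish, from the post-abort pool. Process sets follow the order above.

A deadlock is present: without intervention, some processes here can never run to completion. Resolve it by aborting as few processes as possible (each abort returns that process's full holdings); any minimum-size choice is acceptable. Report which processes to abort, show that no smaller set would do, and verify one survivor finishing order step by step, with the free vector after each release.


Minimum abort set: proc-D.
Key observation: no ordering could ever have run proc-B before the abort of proc-D; with (0, 1, 1) back in the pool it fits at step 4.
Minimality: the empty abort set fails — the state is deadlocked as it stands.
Survivors finish in the order: proc-E, proc-I, proc-A, proc-B. Check, step by step (pool after the aborts first):
  pool = (1, 2, 1)
  run proc-E (needs (0, 0, 0), free (1, 2, 1)); after release of (1, 1, 0) the pool is (2, 3, 1)
  run proc-I (needs (2, 2, 0), free (2, 3, 1)); after release of (1, 0, 0) the pool is (3, 3, 1)
  run proc-A (needs (3, 1, 0), free (3, 3, 1)); after release of (1, 1, 1) the pool is (4, 4, 2)
  run proc-B (needs (4, 4, 1), free (4, 4, 2)); after release of (0, 1, 0) the pool is (4, 5, 2)


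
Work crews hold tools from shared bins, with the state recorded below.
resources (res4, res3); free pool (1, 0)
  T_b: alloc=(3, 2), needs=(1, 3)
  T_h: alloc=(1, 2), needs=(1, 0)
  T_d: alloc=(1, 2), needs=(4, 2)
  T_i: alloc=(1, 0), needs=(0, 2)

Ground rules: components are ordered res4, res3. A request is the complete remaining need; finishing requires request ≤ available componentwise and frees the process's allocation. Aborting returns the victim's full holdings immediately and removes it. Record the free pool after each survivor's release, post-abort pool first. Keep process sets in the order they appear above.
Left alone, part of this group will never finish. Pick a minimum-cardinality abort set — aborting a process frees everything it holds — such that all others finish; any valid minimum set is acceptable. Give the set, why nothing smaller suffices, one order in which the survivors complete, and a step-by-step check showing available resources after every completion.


The answer: abort T_d.
Key observation: T_b had no path to completion before; after the abort of T_d ((1, 2) returned), step 3 is where it fits.
Minimality: the empty abort set fails — the state is deadlocked as it stands.
The survivors complete as T_h, T_i, T_b. Check, step by step (starting from the post-abort pool):
  pool = (2, 2)
  T_h: need (1, 0) fits (2, 2); releases (1, 2), pool now (3, 4)
  T_i: need (0, 2) fits (3, 4); releases (1, 0), pool now (4, 4)
  T_b: need (1, 3) fits (4, 4); releases (3, 2), pool now (7, 6)


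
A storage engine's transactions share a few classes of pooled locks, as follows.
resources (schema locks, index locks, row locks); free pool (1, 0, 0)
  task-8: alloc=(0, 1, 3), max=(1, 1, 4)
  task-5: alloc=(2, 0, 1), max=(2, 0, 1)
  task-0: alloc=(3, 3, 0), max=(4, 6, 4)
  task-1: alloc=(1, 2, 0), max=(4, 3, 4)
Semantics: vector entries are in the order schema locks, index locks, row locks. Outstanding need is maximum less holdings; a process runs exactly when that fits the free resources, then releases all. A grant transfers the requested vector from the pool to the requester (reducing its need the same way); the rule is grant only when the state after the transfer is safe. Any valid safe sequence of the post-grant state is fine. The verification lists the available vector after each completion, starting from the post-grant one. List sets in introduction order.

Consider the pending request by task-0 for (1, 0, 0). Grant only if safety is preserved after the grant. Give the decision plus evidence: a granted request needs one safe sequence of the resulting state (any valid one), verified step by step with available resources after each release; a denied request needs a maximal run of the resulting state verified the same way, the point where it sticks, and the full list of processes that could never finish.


DENY — the pretend-granted state is unsafe.
Key observation: after task-5, task-8 the pool peaks at (2, 1, 4), and each blocked process is short somewhere: task-0 on index locks; task-1 on schema locks.
Pretend the grant happened; the run task-5, task-8 goes as far as possible. Verifying each step:
  pool = (0, 0, 0)
  task-5: need (0, 0, 0) fits (0, 0, 0); releases (2, 0, 1), pool now (2, 0, 1)
  task-8: need (1, 0, 1) fits (2, 0, 1); releases (0, 1, 3), pool now (2, 1, 4)
  task-0 still needs (0, 3, 4) but only (2, 1, 4) is free — short on index locks
  task-1 still needs (3, 1, 4) but only (2, 1, 4) is free — short on schema locks
Post-grant, the permanently blocked set is task-0 and task-1.


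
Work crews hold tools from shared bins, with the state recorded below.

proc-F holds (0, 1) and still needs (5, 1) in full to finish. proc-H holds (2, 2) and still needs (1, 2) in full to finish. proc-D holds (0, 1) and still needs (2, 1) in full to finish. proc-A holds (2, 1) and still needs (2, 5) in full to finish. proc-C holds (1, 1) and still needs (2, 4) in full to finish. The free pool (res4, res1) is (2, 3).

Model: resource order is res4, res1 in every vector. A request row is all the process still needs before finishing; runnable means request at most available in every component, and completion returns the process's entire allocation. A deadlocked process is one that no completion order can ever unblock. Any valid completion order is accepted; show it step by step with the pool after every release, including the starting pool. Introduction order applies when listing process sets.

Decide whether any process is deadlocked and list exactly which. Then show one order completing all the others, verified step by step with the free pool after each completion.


The deadlocked set is empty.
Key observation: proc-H can run right away; the returned allocation unlocks the remaining processes in turn.
The rest can finish in the order proc-H, proc-A, proc-F, proc-D, proc-C. Verifying each step:
  pool = (2, 3)
  proc-H: need (1, 2) fits (2, 3); releases (2, 2), pool now (4, 5)
  proc-A: need (2, 5) fits (4, 5); releases (2, 1), pool now (6, 6)
  proc-F: need (5, 1) fits (6, 6); releases (0, 1), pool now (6, 7)
  proc-D: need (2, 1) fits (6, 7); releases (0, 1), pool now (6, 8)
  proc-C: need (2, 4) fits (6, 8); releases (1, 1), pool now (7, 9)


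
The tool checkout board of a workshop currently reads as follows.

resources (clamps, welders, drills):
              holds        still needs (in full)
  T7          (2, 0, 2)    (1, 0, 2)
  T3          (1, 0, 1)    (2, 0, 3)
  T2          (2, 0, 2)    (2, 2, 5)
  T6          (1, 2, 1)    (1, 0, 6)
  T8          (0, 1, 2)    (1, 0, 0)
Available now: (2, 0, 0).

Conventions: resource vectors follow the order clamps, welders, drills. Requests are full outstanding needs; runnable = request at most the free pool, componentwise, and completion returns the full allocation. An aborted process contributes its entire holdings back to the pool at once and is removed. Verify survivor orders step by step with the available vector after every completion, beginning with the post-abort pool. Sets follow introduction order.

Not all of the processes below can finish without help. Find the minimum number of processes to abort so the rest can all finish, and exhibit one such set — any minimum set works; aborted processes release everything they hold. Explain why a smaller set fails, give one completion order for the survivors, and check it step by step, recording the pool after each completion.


Abort T2.
Key observation: no ordering could ever have run T6 before the abort of T2; with (2, 0, 2) back in the pool it fits at step 4.
Minimality: the empty abort set fails — the state is deadlocked as it stands.
Survivors finish in the order: T7, T8, T3, T6. Step-by-step check (pool after the aborts first):
  pool = (4, 0, 2)
  run T7 (needs (1, 0, 2), free (4, 0, 2)); after release of (2, 0, 2) the pool is (6, 0, 4)
  run T8 (needs (1, 0, 0), free (6, 0, 4)); after release of (0, 1, 2) the pool is (6, 1, 6)
  run T3 (needs (2, 0, 3), free (6, 1, 6)); after release of (1, 0, 1) the pool is (7, 1, 7)
  run T6 (needs (1, 0, 6), free (7, 1, 7)); after release of (1, 2, 1) the pool is (8, 3, 8)


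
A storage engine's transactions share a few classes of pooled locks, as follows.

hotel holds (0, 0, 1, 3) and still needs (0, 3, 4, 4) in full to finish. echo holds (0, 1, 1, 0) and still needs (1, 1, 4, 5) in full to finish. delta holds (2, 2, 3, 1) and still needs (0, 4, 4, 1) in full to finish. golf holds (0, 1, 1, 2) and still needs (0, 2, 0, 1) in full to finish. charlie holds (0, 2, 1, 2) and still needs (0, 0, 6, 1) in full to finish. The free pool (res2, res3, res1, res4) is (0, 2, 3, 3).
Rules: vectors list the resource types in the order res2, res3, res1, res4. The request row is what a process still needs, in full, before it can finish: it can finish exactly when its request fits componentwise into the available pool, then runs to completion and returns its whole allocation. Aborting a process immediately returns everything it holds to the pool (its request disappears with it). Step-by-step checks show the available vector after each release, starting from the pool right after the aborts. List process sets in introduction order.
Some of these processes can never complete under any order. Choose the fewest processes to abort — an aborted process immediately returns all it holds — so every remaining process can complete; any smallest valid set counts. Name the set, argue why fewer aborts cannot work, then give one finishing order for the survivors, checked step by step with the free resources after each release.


The answer: abort delta.
Key observation: charlie had no path to completion before; after the abort of delta ((2, 2, 3, 1) returned), step 1 is where it fits.
No smaller set exists: with zero aborts the deadlock remains.
Survivors finish in the order: charlie, echo, golf, hotel. Verifying each step (pool after the aborts first):
  pool = (2, 4, 6, 4)
  run charlie (needs (0, 0, 6, 1), free (2, 4, 6, 4)); after release of (0, 2, 1, 2) the pool is (2, 6, 7, 6)
  run echo (needs (1, 1, 4, 5), free (2, 6, 7, 6)); after release of (0, 1, 1, 0) the pool is (2, 7, 8, 6)
  run golf (needs (0, 2, 0, 1), free (2, 7, 8, 6)); after release of (0, 1, 1, 2) the pool is (2, 8, 9, 8)
  run hotel (needs (0, 3, 4, 4), free (2, 8, 9, 8)); after release of (0, 0, 1, 3) the pool is (2, 8, 10, 11)


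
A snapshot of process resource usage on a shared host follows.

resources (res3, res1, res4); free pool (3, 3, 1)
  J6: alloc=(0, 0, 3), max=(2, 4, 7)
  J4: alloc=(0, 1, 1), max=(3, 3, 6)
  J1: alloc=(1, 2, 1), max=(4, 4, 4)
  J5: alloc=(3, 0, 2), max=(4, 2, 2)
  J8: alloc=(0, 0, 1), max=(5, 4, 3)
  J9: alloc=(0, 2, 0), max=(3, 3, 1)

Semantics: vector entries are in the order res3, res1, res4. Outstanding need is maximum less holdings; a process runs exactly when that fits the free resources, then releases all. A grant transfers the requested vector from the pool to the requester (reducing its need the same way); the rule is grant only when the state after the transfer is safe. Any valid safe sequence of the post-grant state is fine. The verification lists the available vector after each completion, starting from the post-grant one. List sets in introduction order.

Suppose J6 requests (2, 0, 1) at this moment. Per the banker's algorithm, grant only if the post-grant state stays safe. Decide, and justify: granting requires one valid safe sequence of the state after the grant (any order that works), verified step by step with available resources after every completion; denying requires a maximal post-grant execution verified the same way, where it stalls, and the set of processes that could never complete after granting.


DENY. Granting would leave the state unsafe.
Key observation: after J5, J9 the pool peaks at (4, 5, 2), and each blocked process is short somewhere: J6 on res4; J4 on res4; J1 on res4; J8 on res3.
Pretend the grant happened; the run J5, J9 goes as far as possible. Walking it through:
  pool = (1, 3, 0)
  run J5 (needs (1, 2, 0), free (1, 3, 0)); after release of (3, 0, 2) the pool is (4, 3, 2)
  run J9 (needs (3, 1, 1), free (4, 3, 2)); after release of (0, 2, 0) the pool is (4, 5, 2)
  J6 cannot run: need (0, 4, 3) vs free (4, 5, 2) (insufficient res4)
  J4 cannot run: need (3, 2, 5) vs free (4, 5, 2) (insufficient res4)
  J1 cannot run: need (3, 2, 3) vs free (4, 5, 2) (insufficient res4)
  J8 cannot run: need (5, 4, 2) vs free (4, 5, 2) (insufficient res3)
Had the request been granted, J6, J4, J1 and J8 could never finish.


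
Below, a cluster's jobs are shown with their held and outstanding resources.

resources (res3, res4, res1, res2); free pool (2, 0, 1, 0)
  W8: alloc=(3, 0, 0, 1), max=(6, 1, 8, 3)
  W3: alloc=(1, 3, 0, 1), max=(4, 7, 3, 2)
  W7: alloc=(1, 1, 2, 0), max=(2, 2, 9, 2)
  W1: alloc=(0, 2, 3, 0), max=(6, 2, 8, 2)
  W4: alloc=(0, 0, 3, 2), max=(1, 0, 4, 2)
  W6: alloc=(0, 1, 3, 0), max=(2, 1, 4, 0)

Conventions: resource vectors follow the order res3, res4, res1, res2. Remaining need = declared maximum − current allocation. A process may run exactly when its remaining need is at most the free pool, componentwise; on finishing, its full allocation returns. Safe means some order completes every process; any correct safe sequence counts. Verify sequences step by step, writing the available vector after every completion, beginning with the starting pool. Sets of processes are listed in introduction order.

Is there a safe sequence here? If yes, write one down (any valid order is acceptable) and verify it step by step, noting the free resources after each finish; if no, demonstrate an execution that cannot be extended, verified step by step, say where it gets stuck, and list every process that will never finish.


SAFE. One safe sequence: W4, W6, W7, W8, W1, W3.
Key observation: reading the order forward, W4 is the first process whose need (1, 0, 1, 0) meets the free pool (2, 0, 1, 0) exactly on a resource it requests.
Check, step by step:
  pool = (2, 0, 1, 0)
  W4 needs (1, 0, 1, 0) <= (2, 0, 1, 0) -> finishes; pool += (0, 0, 3, 2) = (2, 0, 4, 2)
  W6 needs (2, 0, 1, 0) <= (2, 0, 4, 2) -> finishes; pool += (0, 1, 3, 0) = (2, 1, 7, 2)
  W7 needs (1, 1, 7, 2) <= (2, 1, 7, 2) -> finishes; pool += (1, 1, 2, 0) = (3, 2, 9, 2)
  W8 needs (3, 1, 8, 2) <= (3, 2, 9, 2) -> finishes; pool += (3, 0, 0, 1) = (6, 2, 9, 3)
  W1 needs (6, 0, 5, 2) <= (6, 2, 9, 3) -> finishes; pool += (0, 2, 3, 0) = (6, 4, 12, 3)
  W3 needs (3, 4, 3, 1) <= (6, 4, 12, 3) -> finishes; pool += (1, 3, 0, 1) = (7, 7, 12, 4)


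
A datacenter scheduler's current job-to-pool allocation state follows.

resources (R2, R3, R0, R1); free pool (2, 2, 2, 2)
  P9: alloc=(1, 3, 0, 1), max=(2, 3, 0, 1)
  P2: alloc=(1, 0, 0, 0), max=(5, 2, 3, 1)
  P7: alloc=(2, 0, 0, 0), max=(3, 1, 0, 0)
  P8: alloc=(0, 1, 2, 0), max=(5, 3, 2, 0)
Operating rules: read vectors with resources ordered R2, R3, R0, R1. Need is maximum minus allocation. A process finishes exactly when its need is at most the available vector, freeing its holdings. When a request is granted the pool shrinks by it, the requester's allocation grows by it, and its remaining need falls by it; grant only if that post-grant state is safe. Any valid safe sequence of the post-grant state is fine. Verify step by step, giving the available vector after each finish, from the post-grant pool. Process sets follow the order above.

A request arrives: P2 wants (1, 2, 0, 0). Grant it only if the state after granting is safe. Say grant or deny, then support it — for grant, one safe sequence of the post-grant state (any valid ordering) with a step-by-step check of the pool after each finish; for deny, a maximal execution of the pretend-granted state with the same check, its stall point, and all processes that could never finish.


DENY — the pretend-granted state is unsafe.
Key observation: after P9, P7 the pool peaks at (4, 3, 2, 3), and each blocked process is short somewhere: P2 on R0; P8 on R2.
On the post-grant state, P9, P7 is a maximal run — nothing extends it. Check, step by step:
  pool = (1, 0, 2, 2)
  P9 needs (1, 0, 0, 0) <= (1, 0, 2, 2) -> finishes; pool += (1, 3, 0, 1) = (2, 3, 2, 3)
  P7 needs (1, 1, 0, 0) <= (2, 3, 2, 3) -> finishes; pool += (2, 0, 0, 0) = (4, 3, 2, 3)
  P2 cannot run: need (3, 0, 3, 1) vs free (4, 3, 2, 3) (insufficient R0)
  P8 cannot run: need (5, 2, 0, 0) vs free (4, 3, 2, 3) (insufficient R2)
Had the request been granted, P2 and P8 could never finish.


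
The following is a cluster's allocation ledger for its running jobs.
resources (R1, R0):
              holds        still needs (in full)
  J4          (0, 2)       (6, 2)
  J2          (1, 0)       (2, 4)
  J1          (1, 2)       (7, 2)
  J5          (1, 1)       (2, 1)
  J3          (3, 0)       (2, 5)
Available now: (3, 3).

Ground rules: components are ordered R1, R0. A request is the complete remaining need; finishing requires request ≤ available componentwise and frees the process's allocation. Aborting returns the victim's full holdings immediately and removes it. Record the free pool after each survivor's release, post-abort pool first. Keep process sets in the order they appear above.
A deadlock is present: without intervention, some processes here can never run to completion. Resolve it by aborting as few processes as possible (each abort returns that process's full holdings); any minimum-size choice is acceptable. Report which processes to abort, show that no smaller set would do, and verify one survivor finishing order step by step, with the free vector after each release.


Abort J4.
Key observation: aborting J4 returns (0, 2), and J3 — hopeless before — runs at step 1 with the returned capacity in the pool.
Minimality: the empty abort set fails — the state is deadlocked as it stands.
The survivors complete as J3, J5, J2, J1. Step-by-step check (starting from the post-abort pool):
  pool = (3, 5)
  J3: need (2, 5) fits (3, 5); releases (3, 0), pool now (6, 5)
  J5: need (2, 1) fits (6, 5); releases (1, 1), pool now (7, 6)
  J2: need (2, 4) fits (7, 6); releases (1, 0), pool now (8, 6)
  J1: need (7, 2) fits (8, 6); releases (1, 2), pool now (9, 8)


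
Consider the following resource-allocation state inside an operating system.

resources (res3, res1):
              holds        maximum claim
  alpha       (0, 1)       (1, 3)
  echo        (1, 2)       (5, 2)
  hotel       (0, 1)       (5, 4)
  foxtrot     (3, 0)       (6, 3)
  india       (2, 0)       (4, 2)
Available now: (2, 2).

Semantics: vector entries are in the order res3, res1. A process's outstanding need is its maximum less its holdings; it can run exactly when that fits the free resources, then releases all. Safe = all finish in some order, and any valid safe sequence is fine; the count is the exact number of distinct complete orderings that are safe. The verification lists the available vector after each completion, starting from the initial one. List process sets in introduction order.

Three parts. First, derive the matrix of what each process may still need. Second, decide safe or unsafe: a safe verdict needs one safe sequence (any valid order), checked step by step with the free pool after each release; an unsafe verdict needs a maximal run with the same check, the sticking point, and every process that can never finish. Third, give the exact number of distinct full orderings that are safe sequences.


(1) Outstanding need per process (order res3, res1):
  alpha: (1, 2)
  echo: (4, 0)
  hotel: (5, 3)
  foxtrot: (3, 3)
  india: (2, 2)
(2) SAFE, for example via the order india, echo, hotel, foxtrot, alpha.
Key observation: india marks the first exact bind of the order: its need (2, 2) fits the free (2, 2) with zero slack on a requested resource.
Check, step by step:
  pool = (2, 2)
  india: need (2, 2) fits (2, 2); releases (2, 0), pool now (4, 2)
  echo: need (4, 0) fits (4, 2); releases (1, 2), pool now (5, 4)
  hotel: need (5, 3) fits (5, 4); releases (0, 1), pool now (5, 5)
  foxtrot: need (3, 3) fits (5, 5); releases (3, 0), pool now (8, 5)
  alpha: need (1, 2) fits (8, 5); releases (0, 1), pool now (8, 6)
(3) Exactly 14 of the possible complete orderings are safe sequences.


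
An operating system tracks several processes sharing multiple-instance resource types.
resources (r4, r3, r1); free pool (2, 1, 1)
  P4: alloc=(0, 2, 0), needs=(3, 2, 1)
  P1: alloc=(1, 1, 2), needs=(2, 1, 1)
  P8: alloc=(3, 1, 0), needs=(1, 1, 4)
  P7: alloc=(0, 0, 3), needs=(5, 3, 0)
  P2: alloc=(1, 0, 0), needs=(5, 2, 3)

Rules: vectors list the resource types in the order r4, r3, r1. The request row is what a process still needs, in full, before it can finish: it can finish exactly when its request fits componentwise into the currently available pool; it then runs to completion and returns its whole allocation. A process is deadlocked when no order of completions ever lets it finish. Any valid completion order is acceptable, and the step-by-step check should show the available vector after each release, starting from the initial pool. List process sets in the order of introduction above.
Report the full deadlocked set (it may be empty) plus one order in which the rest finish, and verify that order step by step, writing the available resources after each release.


Deadlocked set: P8, P7 and P2.
Key observation: after P1, P4 the pool peaks at (3, 4, 3), and each blocked process is short somewhere: P8 on r1; P7 on r4; P2 on r4.
The rest can finish in the order P1, P4. Verifying each step:
  pool = (2, 1, 1)
  run P1 (needs (2, 1, 1), free (2, 1, 1)); after release of (1, 1, 2) the pool is (3, 2, 3)
  run P4 (needs (3, 2, 1), free (3, 2, 3)); after release of (0, 2, 0) the pool is (3, 4, 3)
The blocked processes can never fit:
  blocked: P8 wants (1, 1, 4), pool (3, 4, 3) — not enough r1
  blocked: P7 wants (5, 3, 0), pool (3, 4, 3) — not enough r4
  blocked: P2 wants (5, 2, 3), pool (3, 4, 3) — not enough r4


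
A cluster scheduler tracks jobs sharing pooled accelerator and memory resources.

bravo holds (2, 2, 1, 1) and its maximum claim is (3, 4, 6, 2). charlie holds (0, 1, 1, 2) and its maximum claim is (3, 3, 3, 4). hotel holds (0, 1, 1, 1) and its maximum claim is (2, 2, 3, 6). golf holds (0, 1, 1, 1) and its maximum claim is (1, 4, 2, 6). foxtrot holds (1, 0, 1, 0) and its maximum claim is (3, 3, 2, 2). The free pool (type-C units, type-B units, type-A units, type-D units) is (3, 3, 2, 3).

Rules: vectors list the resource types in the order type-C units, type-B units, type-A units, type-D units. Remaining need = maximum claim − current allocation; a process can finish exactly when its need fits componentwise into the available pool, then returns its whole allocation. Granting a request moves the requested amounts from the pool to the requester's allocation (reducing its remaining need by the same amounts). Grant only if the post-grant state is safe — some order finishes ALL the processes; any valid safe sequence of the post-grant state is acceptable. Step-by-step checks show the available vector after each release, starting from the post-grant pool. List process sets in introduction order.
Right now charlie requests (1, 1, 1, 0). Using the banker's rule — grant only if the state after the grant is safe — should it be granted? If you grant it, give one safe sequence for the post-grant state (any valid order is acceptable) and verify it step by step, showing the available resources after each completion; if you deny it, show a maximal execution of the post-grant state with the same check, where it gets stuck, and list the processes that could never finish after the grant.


GRANT — the state after the grant stays safe, e.g. via charlie, foxtrot, golf, hotel, bravo.
Key observation: the transfer keeps a workable pool ((2, 2, 1, 3)); charlie starts the safe sequence.
Verifying the post-grant state step by step:
  pool = (2, 2, 1, 3)
  charlie needs (2, 1, 1, 2) <= (2, 2, 1, 3) -> finishes; pool += (1, 2, 2, 2) = (3, 4, 3, 5)
  foxtrot needs (2, 3, 1, 2) <= (3, 4, 3, 5) -> finishes; pool += (1, 0, 1, 0) = (4, 4, 4, 5)
  golf needs (1, 3, 1, 5) <= (4, 4, 4, 5) -> finishes; pool += (0, 1, 1, 1) = (4, 5, 5, 6)
  hotel needs (2, 1, 2, 5) <= (4, 5, 5, 6) -> finishes; pool += (0, 1, 1, 1) = (4, 6, 6, 7)
  bravo needs (1, 2, 5, 1) <= (4, 6, 6, 7) -> finishes; pool += (2, 2, 1, 1) = (6, 8, 7, 8)


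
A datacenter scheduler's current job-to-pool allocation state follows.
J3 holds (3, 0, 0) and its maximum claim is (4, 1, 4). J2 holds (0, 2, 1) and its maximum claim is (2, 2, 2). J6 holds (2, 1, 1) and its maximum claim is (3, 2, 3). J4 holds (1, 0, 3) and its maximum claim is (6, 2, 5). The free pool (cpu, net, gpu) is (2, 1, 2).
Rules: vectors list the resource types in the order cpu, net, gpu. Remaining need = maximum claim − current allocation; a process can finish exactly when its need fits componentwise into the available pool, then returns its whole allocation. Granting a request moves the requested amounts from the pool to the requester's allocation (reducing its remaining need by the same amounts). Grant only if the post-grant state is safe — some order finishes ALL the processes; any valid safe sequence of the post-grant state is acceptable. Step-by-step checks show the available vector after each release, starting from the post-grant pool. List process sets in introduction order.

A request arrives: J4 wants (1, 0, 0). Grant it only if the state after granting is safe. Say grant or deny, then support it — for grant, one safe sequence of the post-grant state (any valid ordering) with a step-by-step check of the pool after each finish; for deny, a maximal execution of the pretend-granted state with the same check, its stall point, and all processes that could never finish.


GRANT — the state after the grant stays safe, e.g. via J6, J2, J3, J4.
Key observation: granting shrinks the pool to (1, 1, 2), yet J6 still fits and the chain goes through.
Check on the post-grant state, step by step:
  pool = (1, 1, 2)
  J6: need (1, 1, 2) fits (1, 1, 2); releases (2, 1, 1), pool now (3, 2, 3)
  J2: need (2, 0, 1) fits (3, 2, 3); releases (0, 2, 1), pool now (3, 4, 4)
  J3: need (1, 1, 4) fits (3, 4, 4); releases (3, 0, 0), pool now (6, 4, 4)
  J4: need (4, 2, 2) fits (6, 4, 4); releases (2, 0, 3), pool now (8, 4, 7)


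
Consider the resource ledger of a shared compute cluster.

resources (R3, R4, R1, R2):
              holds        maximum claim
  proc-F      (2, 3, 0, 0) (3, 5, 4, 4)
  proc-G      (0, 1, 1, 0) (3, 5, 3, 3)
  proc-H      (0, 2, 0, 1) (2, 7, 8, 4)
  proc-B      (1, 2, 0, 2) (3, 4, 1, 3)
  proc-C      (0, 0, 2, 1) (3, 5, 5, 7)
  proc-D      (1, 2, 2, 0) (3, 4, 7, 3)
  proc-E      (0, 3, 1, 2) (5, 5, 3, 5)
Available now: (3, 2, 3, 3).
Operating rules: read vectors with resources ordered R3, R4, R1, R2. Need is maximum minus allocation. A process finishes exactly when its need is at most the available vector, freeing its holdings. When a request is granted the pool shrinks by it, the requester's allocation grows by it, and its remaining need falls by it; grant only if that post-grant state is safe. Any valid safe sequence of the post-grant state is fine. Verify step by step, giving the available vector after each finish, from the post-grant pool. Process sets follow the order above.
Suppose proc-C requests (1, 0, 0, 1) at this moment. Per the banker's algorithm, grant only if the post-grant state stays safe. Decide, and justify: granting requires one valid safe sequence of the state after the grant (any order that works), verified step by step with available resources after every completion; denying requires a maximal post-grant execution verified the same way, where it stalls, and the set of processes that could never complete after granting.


GRANT. The post-grant state is safe; one safe sequence: proc-B, proc-G, proc-F, proc-E, proc-C, proc-D, proc-H.
Key observation: after the grant the pool drops to (2, 2, 3, 2), which still lets proc-B finish first and unwind the rest.
Step-by-step check of the post-grant state:
  pool = (2, 2, 3, 2)
  proc-B: need (2, 2, 1, 1) fits (2, 2, 3, 2); releases (1, 2, 0, 2), pool now (3, 4, 3, 4)
  proc-G: need (3, 4, 2, 3) fits (3, 4, 3, 4); releases (0, 1, 1, 0), pool now (3, 5, 4, 4)
  proc-F: need (1, 2, 4, 4) fits (3, 5, 4, 4); releases (2, 3, 0, 0), pool now (5, 8, 4, 4)
  proc-E: need (5, 2, 2, 3) fits (5, 8, 4, 4); releases (0, 3, 1, 2), pool now (5, 11, 5, 6)
  proc-C: need (2, 5, 3, 5) fits (5, 11, 5, 6); releases (1, 0, 2, 2), pool now (6, 11, 7, 8)
  proc-D: need (2, 2, 5, 3) fits (6, 11, 7, 8); releases (1, 2, 2, 0), pool now (7, 13, 9, 8)
  proc-H: need (2, 5, 8, 3) fits (7, 13, 9, 8); releases (0, 2, 0, 1), pool now (7, 15, 9, 9)


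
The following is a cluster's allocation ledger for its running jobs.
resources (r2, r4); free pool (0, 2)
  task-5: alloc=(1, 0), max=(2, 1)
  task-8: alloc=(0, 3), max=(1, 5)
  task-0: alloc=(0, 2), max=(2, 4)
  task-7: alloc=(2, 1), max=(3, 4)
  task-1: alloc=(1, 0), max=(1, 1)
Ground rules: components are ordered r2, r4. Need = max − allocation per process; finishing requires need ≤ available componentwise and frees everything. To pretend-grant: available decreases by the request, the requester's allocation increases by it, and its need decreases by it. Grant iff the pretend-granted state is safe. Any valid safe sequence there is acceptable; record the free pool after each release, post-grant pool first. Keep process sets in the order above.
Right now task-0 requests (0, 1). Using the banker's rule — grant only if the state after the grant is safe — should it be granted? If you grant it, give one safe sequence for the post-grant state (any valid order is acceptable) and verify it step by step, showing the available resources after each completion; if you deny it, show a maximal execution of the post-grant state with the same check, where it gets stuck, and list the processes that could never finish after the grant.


GRANT. The post-grant state is safe; one safe sequence: task-1, task-5, task-0, task-7, task-8.
Key observation: the grant leaves (0, 1) free — enough for task-1, whose release restarts the cascade.
Step-by-step check of the post-grant state:
  pool = (0, 1)
  run task-1 (needs (0, 1), free (0, 1)); after release of (1, 0) the pool is (1, 1)
  run task-5 (needs (1, 1), free (1, 1)); after release of (1, 0) the pool is (2, 1)
  run task-0 (needs (2, 1), free (2, 1)); after release of (0, 3) the pool is (2, 4)
  run task-7 (needs (1, 3), free (2, 4)); after release of (2, 1) the pool is (4, 5)
  run task-8 (needs (1, 2), free (4, 5)); after release of (0, 3) the pool is (4, 8)


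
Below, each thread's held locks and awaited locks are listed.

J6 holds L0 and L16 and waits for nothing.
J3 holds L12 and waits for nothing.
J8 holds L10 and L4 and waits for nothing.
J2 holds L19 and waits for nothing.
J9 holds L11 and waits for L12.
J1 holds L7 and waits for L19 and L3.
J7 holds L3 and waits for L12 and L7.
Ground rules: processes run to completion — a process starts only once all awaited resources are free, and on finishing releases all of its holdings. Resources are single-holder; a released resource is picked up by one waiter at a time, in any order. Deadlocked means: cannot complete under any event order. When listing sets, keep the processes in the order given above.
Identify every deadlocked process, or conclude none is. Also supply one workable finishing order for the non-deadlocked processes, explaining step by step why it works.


Deadlocked set: J1 and J7.
Key observation: the loop J1 -> J7 -> J1 blocks itself forever; no other process is dragged down with it.
The rest can finish in the order J3, J2, J9, J6, J8.
Walking it through:
  J3 waits on nothing -> runs at once and releases L12
  J2 waits on nothing -> runs at once and releases L19
  J9 waits on L12 — all released -> runs and releases L11
  J6 waits on nothing -> runs at once and releases L0 and L16
  J8 waits on nothing -> runs at once and releases L10 and L4


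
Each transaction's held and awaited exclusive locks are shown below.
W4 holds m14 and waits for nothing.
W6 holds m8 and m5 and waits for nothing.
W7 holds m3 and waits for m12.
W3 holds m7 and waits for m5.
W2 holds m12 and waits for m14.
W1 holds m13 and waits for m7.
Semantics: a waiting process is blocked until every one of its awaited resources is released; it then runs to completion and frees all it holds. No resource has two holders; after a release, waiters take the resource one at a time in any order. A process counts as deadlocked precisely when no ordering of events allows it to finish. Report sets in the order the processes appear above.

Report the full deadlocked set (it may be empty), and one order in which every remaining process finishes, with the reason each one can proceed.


Nothing here is deadlocked.
Key observation: the wait relation is loop-free; peeling off processes with no waits unwinds the whole state.
One completion order for the rest: W4, W2, W7, W6, W3, W1.
Step-by-step check:
  run W4 (it waits on nothing); releases m14
  run W2 (all its waits — m14 — are resolved); releases m12
  run W7 (all its waits — m12 — are resolved); releases m3
  run W6 (it waits on nothing); releases m8 and m5
  run W3 (all its waits — m5 — are resolved); releases m7
  run W1 (all its waits — m7 — are resolved); releases m13


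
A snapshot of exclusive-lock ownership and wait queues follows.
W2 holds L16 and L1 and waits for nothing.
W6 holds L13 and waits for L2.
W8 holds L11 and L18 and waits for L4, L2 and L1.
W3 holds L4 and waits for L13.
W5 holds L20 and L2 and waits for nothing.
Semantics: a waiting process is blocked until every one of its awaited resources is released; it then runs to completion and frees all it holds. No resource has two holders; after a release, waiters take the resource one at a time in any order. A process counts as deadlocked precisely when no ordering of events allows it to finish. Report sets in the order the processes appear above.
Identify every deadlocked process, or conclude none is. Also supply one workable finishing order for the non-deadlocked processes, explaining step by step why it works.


The deadlocked set is empty.
Key observation: the wait relation is loop-free; peeling off processes with no waits unwinds the whole state.
The rest can finish in the order W5, W6, W3, W2, W8.
Check, step by step:
  W5 waits on nothing -> runs at once and releases L20 and L2
  W6: everything it awaited (L2) is free; runs, freeing L13
  W3: everything it awaited (L13) is free; runs, freeing L4
  W2 waits on nothing -> runs at once and releases L16 and L1
  W8: everything it awaited (L4, L2 and L1) is free; runs, freeing L11 and L18


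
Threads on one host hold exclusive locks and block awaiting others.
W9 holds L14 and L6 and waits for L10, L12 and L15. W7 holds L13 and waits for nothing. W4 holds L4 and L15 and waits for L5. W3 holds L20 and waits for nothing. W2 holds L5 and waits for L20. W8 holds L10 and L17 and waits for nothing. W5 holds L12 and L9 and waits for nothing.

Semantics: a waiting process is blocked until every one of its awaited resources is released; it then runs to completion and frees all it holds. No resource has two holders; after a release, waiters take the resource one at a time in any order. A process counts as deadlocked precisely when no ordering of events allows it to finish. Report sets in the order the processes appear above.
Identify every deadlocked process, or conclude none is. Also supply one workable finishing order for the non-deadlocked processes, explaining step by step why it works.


Nothing here is deadlocked.
Key observation: all waits point, directly or indirectly, at processes that can finish, so nothing is permanently blocked.
One completion order for the rest: W5, W3, W2, W4, W7, W8, W9.
Check, step by step:
  W5 waits on nothing -> runs at once and releases L12 and L9
  W3 waits on nothing -> runs at once and releases L20
  run W2 (all its waits — L20 — are resolved); releases L5
  run W4 (all its waits — L5 — are resolved); releases L4 and L15
  W7 waits on nothing -> runs at once and releases L13
  W8 waits on nothing -> runs at once and releases L10 and L17
  run W9 (all its waits — L10, L12 and L15 — are resolved); releases L14 and L6
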